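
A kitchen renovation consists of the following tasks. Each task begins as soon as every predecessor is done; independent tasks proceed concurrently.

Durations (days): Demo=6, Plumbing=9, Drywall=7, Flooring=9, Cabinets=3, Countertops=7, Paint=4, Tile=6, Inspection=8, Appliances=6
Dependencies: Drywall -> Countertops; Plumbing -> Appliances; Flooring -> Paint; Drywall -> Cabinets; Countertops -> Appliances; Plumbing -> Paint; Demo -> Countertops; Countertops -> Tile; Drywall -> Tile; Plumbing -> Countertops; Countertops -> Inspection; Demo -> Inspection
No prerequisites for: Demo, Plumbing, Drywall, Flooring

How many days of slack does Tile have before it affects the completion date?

The longest chain is Plumbing→Countertops→Inspection = 9+7+8 = 24; overall finish 24 days.
Tile finishes as early as 22 and must finish by 24.
So Tile can slip 24 − 22 = 2 days.

2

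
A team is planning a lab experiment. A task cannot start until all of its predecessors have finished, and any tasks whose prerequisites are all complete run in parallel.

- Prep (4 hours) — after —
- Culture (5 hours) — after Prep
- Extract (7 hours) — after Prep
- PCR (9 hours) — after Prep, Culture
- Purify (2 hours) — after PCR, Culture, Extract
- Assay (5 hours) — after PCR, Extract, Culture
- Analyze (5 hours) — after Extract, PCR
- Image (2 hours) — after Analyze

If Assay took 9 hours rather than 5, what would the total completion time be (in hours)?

27

Baseline: Prep→Culture→PCR→Analyze→Image = 4+5+9+5+2 = 25 → 25 hours.
Assay is off the critical path — its longest chain is 23 hours, giving 2 of slack.
New critical path: Prep→Culture→PCR→Assay = 4+5+9+9 = 27 ⇒ 27 hours.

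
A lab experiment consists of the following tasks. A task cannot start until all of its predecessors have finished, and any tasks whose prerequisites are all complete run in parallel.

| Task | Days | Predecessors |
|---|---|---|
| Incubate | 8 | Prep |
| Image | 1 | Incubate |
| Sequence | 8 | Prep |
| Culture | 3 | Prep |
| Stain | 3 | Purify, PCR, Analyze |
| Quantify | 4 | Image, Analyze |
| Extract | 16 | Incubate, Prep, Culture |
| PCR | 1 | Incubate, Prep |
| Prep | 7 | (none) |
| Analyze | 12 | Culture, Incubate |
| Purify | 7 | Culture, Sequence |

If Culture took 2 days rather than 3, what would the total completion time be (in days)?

As given, the longest chain is Prep→Incubate→Extract = 7+8+16 = 31, so the finish is 31 days.
The longest path through Culture is only 26 days, so Culture has float 5.
No other chain overtakes it, so the finish is 31 days.

31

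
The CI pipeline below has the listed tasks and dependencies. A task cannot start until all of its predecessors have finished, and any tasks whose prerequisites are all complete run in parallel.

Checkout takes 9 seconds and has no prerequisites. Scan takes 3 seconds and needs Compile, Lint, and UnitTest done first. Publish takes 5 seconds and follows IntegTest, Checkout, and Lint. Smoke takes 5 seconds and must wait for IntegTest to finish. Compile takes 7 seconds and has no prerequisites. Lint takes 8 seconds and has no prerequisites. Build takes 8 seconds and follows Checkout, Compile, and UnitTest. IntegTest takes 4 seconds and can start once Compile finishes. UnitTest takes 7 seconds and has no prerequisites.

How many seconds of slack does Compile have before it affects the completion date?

1

The longest chain is Checkout→Build = 9+8 = 17; overall finish 17 seconds.
Compile finishes as early as 7 and must finish by 8.
Slack of Compile = 1 − 0 = 1 second.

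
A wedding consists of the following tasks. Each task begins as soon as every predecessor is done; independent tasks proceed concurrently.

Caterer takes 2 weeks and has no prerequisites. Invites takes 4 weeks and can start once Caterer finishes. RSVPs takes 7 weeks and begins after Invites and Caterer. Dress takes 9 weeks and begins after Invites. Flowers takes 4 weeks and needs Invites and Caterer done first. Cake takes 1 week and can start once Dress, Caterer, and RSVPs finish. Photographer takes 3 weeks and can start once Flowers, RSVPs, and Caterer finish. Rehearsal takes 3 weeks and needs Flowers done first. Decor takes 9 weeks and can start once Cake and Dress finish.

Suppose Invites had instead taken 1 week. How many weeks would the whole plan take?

22

Actual critical path: Caterer→Invites→Dress→Cake→Decor = 2+4+9+1+9 = 25 ⇒ 25 weeks.
Invites is on the critical path; changing it to 1 makes that path 22 weeks.
No other chain overtakes it, so the finish is 22 weeks.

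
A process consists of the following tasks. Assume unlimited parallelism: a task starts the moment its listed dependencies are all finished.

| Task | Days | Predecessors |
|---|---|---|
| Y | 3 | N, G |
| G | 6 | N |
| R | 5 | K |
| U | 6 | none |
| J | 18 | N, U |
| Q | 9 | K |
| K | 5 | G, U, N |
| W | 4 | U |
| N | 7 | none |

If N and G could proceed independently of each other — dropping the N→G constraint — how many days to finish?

Before: longest chain N→G→K→Q = 7+6+5+9 = 27, finish 27.
Without N→G, G's earliest start moves from 7 to 0.
The longest chain is now N→J = 7+18 = 25, so the job takes 25 days.

25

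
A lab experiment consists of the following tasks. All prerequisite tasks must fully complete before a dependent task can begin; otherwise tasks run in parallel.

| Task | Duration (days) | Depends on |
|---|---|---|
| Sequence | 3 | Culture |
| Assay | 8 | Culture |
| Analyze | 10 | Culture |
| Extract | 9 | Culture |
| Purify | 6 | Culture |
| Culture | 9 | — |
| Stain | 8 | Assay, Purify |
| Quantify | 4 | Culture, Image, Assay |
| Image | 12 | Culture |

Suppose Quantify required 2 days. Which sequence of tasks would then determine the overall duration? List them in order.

Culture, Assay, Stain

Critical path before the change: Culture→Image→Quantify = 9+12+4 = 25 giving 25 days.
Quantify is on the critical path; changing it to 2 makes that path 23 days.
New critical path: Culture→Assay→Stain = 9+8+8 = 25 ⇒ 25 days.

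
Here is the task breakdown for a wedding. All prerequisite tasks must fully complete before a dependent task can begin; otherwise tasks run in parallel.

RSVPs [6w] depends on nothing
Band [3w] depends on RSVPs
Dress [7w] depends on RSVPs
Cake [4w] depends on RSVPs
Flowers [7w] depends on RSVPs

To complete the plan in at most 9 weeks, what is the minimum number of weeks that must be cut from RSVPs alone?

Current finish: 13 weeks; target: 9.
RSVPs is on every critical path, so each week cut from RSVPs cuts the finish by one (this holds down to a finish of 8).
Need 13 − 9 = 4 weeks off RSVPs → RSVPs becomes 2 weeks, finish becomes 9.

4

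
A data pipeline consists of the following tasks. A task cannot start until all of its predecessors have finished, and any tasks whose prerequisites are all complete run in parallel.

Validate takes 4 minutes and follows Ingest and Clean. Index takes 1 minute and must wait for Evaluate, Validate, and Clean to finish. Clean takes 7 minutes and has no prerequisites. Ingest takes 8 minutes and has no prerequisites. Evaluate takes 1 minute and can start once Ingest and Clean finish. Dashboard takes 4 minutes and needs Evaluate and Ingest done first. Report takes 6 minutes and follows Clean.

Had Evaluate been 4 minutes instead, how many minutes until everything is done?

Actual critical path: Ingest→Evaluate→Dashboard = 8+1+4 = 13 ⇒ 13 minutes.
Since Evaluate is critical, the +3 change carries straight to that chain (now 16 minutes).
The critical path is still Ingest→Evaluate→Dashboard; finish is now 16 minutes.

16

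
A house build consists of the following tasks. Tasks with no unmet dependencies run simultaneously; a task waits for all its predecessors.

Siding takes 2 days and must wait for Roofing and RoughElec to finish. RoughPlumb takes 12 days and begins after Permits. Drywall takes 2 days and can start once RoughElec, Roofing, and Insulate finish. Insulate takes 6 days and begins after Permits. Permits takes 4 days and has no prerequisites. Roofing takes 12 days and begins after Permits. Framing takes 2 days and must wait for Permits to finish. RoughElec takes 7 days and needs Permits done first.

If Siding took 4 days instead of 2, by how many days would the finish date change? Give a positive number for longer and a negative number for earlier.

The binding path is Permits→Roofing→Siding = 4+12+2 = 18; finish at 18 days.
Siding lies on that path, so at 4 days the path becomes 20 days.
No other chain overtakes it, so the finish is 20 days.
Change in finish: 20 − 18 = +2 days.

2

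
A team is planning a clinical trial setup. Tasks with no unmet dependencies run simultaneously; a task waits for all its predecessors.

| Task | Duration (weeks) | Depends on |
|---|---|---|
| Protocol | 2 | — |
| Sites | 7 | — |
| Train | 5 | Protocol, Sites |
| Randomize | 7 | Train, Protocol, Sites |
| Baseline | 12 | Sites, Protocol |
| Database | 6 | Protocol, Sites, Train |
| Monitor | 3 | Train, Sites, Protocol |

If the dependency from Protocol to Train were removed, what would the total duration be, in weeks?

With the dependency in place, Sites→Train→Randomize = 7+5+7 = 19 sets the finish at 19 weeks.
Dropping Protocol→Train doesn't change Train's earliest start (7); another predecessor still binds.
After: Sites→Train→Randomize = 7+5+7 = 19 → 19 weeks.

19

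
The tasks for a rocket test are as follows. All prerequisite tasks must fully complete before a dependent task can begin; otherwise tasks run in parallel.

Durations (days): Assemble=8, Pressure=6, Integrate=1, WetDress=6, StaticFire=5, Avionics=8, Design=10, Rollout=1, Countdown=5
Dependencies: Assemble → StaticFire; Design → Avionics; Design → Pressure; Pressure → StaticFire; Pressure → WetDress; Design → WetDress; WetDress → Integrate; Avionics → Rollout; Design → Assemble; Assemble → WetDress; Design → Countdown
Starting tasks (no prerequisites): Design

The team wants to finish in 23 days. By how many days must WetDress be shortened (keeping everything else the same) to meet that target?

2

Current finish: 25 days; target: 23.
WetDress is on every critical path, so each day cut from WetDress cuts the finish by one (this holds down to a finish of 23).
Need 25 − 23 = 2 days off WetDress → WetDress becomes 4 days, finish becomes 23.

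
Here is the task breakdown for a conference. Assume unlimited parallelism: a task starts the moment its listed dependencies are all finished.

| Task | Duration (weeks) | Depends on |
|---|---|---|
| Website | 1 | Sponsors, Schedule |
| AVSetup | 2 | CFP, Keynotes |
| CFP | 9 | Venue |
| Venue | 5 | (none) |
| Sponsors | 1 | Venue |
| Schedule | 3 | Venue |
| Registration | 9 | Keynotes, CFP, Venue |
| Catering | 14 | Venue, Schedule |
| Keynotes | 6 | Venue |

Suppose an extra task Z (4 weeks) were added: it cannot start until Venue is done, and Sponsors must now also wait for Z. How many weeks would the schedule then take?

23

Originally the schedule takes 23 weeks.
With Z inserted, Sponsors now waits for max(Venue, Z).
New critical path: Venue→CFP→Registration = 5+9+9 = 23 ⇒ 23 weeks.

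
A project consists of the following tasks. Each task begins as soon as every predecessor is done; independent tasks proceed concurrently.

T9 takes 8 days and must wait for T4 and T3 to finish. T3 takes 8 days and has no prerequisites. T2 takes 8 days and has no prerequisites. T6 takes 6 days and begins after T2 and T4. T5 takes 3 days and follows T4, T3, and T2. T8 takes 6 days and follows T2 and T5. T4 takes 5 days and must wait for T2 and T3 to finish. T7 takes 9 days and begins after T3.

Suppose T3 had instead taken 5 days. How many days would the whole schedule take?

22

Critical path before the change: T3→T4→T5→T8 = 8+5+3+6 = 22 giving 22 days.
Since T3 is critical, the -3 change carries straight to that chain (now 19 days).
Now T2→T4→T5→T8 = 8+5+3+6 = 22 is longest, so the finish becomes 22 days.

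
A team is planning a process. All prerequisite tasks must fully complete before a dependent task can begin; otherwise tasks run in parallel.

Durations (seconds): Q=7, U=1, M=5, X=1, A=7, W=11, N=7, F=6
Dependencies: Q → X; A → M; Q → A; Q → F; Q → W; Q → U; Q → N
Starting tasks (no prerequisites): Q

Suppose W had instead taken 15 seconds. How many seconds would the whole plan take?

22

Baseline: Q→A→M = 7+7+5 = 19 → 19 seconds.
W is off the critical path — its longest chain is 18 seconds, giving 1 of slack.
Now Q→W = 7+15 = 22 is longest, so the finish becomes 22 seconds.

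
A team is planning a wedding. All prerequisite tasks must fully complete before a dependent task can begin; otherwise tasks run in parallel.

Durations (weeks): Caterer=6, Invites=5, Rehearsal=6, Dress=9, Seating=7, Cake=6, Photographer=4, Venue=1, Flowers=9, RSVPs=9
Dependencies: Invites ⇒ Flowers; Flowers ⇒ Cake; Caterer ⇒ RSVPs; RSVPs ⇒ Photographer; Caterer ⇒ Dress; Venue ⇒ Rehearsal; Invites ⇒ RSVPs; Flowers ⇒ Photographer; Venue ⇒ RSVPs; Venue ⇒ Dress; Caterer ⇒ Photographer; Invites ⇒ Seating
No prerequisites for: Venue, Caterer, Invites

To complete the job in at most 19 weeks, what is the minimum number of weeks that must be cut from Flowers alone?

Current finish: 20 weeks; target: 19.
Flowers is on every critical path, so each week cut from Flowers cuts the finish by one (this holds down to a finish of 19).
Need 20 − 19 = 1 week off Flowers → Flowers becomes 8 weeks, finish becomes 19.

1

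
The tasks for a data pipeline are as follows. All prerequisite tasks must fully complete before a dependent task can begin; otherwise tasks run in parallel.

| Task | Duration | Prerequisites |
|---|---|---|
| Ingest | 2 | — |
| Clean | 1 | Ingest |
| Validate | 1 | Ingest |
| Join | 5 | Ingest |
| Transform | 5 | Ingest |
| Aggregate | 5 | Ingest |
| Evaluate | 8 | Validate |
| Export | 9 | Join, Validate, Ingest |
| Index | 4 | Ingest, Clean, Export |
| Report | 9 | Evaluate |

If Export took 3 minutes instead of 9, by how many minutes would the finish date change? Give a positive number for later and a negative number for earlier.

0

Baseline: Ingest→Join→Export→Index = 2+5+9+4 = 20 → 20 minutes.
Export is on the critical path; changing it to 3 makes that path 14 minutes.
Now Ingest→Validate→Evaluate→Report = 2+1+8+9 = 20 is longest, so the finish becomes 20 minutes.
Change in finish: 20 − 20 = +0 minutes.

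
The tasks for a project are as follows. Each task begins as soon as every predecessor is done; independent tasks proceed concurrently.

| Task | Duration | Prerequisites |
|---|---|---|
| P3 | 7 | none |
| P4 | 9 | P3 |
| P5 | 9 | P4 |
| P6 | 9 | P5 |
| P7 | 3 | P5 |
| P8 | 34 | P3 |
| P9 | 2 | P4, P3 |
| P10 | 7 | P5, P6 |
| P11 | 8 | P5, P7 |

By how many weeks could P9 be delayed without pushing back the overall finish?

Critical path: P3→P4→P5→P6→P10 = 7+9+9+9+7 = 41, so the finish is 41 weeks.
Longest path through P9: 18 weeks (earliest finish 18, latest finish 41).
So P9 can slip 41 − 18 = 23 weeks.

23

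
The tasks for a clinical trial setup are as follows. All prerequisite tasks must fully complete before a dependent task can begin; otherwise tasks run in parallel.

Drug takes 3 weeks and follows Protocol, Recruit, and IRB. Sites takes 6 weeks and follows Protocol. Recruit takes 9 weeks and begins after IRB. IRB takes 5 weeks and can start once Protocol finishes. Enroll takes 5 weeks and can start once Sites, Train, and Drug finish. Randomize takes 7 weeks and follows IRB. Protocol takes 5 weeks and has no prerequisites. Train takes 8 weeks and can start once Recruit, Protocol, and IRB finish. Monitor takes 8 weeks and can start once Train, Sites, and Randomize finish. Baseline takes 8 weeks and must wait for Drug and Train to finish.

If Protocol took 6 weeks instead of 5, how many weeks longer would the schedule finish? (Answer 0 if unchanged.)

The binding path is Protocol→IRB→Recruit→Train→Baseline = 5+5+9+8+8 = 35; finish at 35 weeks.
Protocol is on the critical path; changing it to 6 makes that path 36 weeks.
That remains the longest chain; total 36 weeks.
Change in finish: 36 − 35 = +1 weeks.

1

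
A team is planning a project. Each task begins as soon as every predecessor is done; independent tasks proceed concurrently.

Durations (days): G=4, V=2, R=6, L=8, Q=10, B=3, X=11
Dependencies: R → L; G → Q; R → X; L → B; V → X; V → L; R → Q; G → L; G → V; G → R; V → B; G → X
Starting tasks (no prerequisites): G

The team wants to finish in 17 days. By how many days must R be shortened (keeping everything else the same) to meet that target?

4

Current finish: 21 days; target: 17.
R is on every critical path, so each day cut from R cuts the finish by one (this holds down to a finish of 17).
Need 21 − 17 = 4 days off R → R becomes 2 days, finish becomes 17.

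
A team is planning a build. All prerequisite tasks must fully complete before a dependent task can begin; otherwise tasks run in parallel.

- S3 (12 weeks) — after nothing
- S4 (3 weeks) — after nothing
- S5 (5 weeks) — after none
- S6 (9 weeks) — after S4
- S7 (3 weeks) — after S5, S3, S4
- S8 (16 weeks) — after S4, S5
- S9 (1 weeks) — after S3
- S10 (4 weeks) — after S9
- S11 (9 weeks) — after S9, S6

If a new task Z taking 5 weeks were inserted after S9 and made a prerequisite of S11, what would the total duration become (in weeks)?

27

Originally the job takes 22 weeks.
With Z inserted, S11 now waits for max(S9, S6, Z).
New critical path: S3→S9→Z→S11 = 12+1+5+9 = 27 ⇒ 27 weeks.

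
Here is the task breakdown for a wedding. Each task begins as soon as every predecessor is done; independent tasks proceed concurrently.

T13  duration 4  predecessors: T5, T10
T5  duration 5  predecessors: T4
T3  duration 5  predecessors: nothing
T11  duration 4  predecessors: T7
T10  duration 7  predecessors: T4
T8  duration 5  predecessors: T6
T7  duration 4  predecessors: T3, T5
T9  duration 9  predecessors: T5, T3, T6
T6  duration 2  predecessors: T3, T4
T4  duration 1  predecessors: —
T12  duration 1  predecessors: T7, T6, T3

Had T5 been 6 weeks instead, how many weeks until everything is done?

Actual critical path: T3→T6→T9 = 5+2+9 = 16 ⇒ 16 weeks.
T5 is off the critical path — its longest chain is 15 weeks, giving 1 of slack.
That remains the longest chain; total 16 weeks.

16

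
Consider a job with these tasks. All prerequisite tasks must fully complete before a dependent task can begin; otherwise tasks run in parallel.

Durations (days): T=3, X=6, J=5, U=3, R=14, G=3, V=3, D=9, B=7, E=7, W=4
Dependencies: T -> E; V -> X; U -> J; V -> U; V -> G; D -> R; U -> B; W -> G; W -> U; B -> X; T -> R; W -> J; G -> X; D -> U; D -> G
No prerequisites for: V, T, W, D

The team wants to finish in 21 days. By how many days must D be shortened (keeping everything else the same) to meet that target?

4

Current finish: 25 days; target: 21.
D is on every critical path, so each day cut from D cuts the finish by one (this holds down to a finish of 20).
Need 25 − 21 = 4 days off D → D becomes 5 days, finish becomes 21.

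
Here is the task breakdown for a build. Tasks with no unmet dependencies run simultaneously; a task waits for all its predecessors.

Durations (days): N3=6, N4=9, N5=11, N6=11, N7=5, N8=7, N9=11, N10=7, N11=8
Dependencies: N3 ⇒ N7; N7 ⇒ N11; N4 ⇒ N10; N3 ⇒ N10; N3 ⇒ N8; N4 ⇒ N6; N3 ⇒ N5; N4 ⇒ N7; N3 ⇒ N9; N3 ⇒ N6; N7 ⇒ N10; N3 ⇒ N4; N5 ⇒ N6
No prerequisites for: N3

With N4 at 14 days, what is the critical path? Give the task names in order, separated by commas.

As given, the longest chain is N3→N4→N7→N11 = 6+9+5+8 = 28, so the finish is 28 days.
N4 is on the critical path; changing it to 14 makes that path 33 days.
That remains the longest chain; total 33 days.

N3, N4, N7, N11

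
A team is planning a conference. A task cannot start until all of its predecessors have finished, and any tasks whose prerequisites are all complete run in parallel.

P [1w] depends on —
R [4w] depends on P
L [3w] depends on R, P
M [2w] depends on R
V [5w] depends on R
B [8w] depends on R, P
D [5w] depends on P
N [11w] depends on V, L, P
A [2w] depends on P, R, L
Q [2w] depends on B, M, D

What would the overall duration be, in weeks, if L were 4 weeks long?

21

The binding path is P→R→V→N = 1+4+5+11 = 21; finish at 21 weeks.
The longest path through L is only 19 weeks, so L has float 2.
That remains the longest chain; total 21 weeks.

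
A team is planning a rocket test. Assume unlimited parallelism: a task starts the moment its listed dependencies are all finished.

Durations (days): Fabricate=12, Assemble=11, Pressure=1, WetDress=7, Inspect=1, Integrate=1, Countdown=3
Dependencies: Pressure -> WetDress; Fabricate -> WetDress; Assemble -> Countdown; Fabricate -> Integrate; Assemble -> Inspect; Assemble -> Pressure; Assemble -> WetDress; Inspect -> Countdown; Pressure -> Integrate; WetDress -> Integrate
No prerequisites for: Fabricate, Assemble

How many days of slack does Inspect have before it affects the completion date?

5

The longest chain is Fabricate→WetDress→Integrate = 12+7+1 = 20; overall finish 20 days.
Inspect finishes as early as 12 and must finish by 17.
Float = 20 − 15 = 5.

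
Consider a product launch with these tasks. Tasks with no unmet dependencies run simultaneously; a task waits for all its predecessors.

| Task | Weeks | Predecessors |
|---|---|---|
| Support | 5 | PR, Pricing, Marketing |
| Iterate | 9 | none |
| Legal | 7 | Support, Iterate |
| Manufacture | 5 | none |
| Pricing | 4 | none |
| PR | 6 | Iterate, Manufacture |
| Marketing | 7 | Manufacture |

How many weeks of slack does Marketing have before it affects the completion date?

Critical path: Iterate→PR→Support→Legal = 9+6+5+7 = 27, so the finish is 27 weeks.
Longest path through Marketing: 24 weeks (earliest finish 12, latest finish 15).
Float = 27 − 24 = 3.

3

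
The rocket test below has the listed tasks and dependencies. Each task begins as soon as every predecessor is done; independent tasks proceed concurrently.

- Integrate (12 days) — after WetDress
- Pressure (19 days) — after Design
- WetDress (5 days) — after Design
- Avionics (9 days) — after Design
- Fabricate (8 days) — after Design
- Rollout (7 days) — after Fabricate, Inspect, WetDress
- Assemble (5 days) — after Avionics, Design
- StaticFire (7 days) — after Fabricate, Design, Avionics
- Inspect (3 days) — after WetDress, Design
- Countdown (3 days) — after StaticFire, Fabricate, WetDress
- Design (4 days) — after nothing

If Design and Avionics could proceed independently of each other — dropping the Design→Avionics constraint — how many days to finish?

Original critical path: Design→Avionics→StaticFire→Countdown = 4+9+7+3 = 23 ⇒ 23 days.
Without Design→Avionics, Avionics's earliest start moves from 4 to 0.
After: Design→Pressure = 4+19 = 23 → 23 days.

23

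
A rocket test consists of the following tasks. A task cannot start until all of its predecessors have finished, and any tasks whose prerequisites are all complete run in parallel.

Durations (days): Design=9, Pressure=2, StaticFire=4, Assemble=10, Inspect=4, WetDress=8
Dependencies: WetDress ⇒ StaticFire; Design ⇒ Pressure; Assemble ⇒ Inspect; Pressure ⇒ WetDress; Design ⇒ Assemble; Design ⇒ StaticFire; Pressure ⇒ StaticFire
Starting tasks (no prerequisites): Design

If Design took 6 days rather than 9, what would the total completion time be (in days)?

Actual critical path: Design→Assemble→Inspect = 9+10+4 = 23 ⇒ 23 days.
Since Design is critical, the -3 change carries straight to that chain (now 20 days).
No other chain overtakes it, so the finish is 20 days.

20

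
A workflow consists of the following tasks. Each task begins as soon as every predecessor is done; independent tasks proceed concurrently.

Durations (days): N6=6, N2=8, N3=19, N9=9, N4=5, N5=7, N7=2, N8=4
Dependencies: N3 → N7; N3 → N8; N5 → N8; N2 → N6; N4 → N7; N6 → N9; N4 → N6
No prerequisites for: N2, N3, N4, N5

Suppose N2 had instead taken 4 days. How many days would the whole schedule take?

23

Critical path before the change: N2→N6→N9 = 8+6+9 = 23 giving 23 days.
N2 lies on that path, so at 4 days the path becomes 19 days.
New critical path: N3→N8 = 19+4 = 23 ⇒ 23 days.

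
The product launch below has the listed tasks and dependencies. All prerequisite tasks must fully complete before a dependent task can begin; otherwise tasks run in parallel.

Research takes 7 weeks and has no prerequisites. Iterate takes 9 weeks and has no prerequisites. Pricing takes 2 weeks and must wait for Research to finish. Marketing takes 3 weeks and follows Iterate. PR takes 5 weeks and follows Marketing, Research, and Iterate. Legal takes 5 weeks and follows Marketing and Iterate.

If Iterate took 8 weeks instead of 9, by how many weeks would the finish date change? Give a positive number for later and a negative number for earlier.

As given, the longest chain is Iterate→Marketing→PR = 9+3+5 = 17, so the finish is 17 weeks.
Since Iterate is critical, the -1 change carries straight to that chain (now 16 weeks).
No other chain overtakes it, so the finish is 16 weeks.
Change in finish: 16 − 17 = -1 weeks.

-1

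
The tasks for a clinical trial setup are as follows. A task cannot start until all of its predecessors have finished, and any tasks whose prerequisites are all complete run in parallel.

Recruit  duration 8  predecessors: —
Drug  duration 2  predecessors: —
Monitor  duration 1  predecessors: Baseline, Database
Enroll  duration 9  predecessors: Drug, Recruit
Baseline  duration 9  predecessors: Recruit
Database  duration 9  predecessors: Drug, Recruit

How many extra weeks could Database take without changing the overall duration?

0

Critical path: Recruit→Baseline→Monitor = 8+9+1 = 18, so the finish is 18 weeks.
Longest path through Database: 18 weeks (earliest finish 17, latest finish 17).
Slack of Database = 8 − 8 = 0 weeks.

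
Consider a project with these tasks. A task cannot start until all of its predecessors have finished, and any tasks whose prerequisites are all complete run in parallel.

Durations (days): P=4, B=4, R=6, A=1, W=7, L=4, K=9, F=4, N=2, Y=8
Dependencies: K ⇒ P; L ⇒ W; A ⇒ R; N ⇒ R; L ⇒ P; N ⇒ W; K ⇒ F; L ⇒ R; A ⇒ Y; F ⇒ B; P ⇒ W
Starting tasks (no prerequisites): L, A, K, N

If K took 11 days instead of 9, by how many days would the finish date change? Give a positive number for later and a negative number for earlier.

2

Critical path before the change: K→P→W = 9+4+7 = 20 giving 20 days.
Since K is critical, the +2 change carries straight to that chain (now 22 days).
No other chain overtakes it, so the finish is 22 days.
Change in finish: 22 − 20 = +2 days.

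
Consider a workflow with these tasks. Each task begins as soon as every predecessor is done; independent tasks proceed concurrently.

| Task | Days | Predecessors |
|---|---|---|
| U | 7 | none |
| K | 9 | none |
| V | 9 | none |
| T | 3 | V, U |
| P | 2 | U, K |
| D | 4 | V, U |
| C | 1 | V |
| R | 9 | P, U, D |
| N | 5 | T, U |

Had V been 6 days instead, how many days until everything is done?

Actual critical path: V→D→R = 9+4+9 = 22 ⇒ 22 days.
V is on the critical path; changing it to 6 makes that path 19 days.
The binding chain switches to U→D→R = 7+4+9 = 20; finish 20 days.

20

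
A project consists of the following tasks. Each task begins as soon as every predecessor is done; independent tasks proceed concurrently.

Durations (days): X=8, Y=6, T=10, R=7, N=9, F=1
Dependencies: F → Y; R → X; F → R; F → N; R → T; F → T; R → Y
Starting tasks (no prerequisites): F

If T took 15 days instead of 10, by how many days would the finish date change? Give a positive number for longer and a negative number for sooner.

The binding path is F→R→T = 1+7+10 = 18; finish at 18 days.
T is on the critical path; changing it to 15 makes that path 23 days.
No other chain overtakes it, so the finish is 23 days.
Change in finish: 23 − 18 = +5 days.

5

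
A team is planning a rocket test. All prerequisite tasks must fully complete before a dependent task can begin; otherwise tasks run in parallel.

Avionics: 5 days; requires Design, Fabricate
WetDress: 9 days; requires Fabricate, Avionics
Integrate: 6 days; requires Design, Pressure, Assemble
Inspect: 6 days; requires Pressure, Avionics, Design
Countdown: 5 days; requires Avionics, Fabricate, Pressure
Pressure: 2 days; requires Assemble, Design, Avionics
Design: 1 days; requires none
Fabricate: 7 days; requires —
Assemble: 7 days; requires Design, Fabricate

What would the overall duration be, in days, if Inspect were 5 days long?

Baseline: Fabricate→Assemble→Pressure→Inspect = 7+7+2+6 = 22 → 22 days.
Inspect lies on that path, so at 5 days the path becomes 21 days.
New critical path: Fabricate→Assemble→Pressure→Integrate = 7+7+2+6 = 22 ⇒ 22 days.

22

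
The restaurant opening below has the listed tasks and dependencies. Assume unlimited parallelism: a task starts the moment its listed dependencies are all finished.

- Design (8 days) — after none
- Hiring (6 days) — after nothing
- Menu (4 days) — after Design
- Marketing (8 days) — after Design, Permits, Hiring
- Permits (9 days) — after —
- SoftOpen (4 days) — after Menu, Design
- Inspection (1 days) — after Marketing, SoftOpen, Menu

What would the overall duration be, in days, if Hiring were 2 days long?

Critical path before the change: Permits→Marketing→Inspection = 9+8+1 = 18 giving 18 days.
The longest path through Hiring is only 15 days, so Hiring has float 3.
No other chain overtakes it, so the finish is 18 days.

18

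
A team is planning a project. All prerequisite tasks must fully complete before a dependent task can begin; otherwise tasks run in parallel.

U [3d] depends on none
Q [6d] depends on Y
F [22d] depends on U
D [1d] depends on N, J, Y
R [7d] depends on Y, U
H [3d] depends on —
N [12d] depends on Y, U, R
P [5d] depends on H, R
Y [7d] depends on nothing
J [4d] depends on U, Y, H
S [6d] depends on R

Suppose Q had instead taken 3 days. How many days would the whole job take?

27

Actual critical path: Y→R→N→D = 7+7+12+1 = 27 ⇒ 27 days.
The longest path through Q is only 13 days, so Q has float 14.
That remains the longest chain; total 27 days.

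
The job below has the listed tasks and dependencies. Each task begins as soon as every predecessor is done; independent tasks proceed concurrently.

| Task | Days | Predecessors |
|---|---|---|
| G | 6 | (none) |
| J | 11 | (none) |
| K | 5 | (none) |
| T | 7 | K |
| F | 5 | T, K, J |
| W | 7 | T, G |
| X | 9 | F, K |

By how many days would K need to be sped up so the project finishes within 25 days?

1

Current finish: 26 days; target: 25.
K is on every critical path, so each day cut from K cuts the finish by one (this holds down to a finish of 25).
Need 26 − 25 = 1 day off K → K becomes 4 days, finish becomes 25.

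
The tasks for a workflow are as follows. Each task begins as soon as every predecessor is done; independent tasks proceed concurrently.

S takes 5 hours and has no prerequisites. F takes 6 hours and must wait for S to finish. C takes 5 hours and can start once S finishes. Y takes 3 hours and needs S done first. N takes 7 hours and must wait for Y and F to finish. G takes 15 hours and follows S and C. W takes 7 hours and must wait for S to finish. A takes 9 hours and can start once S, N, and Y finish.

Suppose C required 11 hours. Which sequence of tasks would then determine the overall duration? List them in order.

The binding path is S→F→N→A = 5+6+7+9 = 27; finish at 27 hours.
The longest path through C is only 25 hours, so C has float 2.
New critical path: S→C→G = 5+11+15 = 31 ⇒ 31 hours.

S, C, G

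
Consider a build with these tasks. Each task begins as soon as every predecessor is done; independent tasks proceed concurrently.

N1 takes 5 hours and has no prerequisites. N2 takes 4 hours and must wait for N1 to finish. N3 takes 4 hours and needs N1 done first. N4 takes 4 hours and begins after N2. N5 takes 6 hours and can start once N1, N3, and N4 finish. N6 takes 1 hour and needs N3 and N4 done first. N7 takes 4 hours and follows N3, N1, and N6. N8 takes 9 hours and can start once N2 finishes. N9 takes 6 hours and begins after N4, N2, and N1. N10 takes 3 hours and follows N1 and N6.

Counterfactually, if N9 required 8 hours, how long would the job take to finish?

As given, the longest chain is N1→N2→N4→N9 = 5+4+4+6 = 19, so the finish is 19 hours.
Since N9 is critical, the +2 change carries straight to that chain (now 21 hours).
No other chain overtakes it, so the finish is 21 hours.

21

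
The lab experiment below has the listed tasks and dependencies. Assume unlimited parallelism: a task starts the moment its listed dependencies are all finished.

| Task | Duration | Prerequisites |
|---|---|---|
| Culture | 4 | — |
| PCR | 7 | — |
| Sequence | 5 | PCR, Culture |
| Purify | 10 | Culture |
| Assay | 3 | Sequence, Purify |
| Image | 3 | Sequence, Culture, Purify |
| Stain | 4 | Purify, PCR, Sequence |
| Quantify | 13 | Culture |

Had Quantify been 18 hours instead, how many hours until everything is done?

Baseline: Culture→Purify→Stain = 4+10+4 = 18 → 18 hours.
The longest path through Quantify is only 17 hours, so Quantify has float 1.
Now Culture→Quantify = 4+18 = 22 is longest, so the finish becomes 22 hours.

22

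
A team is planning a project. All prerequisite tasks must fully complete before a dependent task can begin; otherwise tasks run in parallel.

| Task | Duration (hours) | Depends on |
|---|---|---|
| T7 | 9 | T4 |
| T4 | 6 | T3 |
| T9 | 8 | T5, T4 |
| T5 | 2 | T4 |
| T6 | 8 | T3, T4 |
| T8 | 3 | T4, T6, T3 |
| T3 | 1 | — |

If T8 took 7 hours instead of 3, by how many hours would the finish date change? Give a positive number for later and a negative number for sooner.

Actual critical path: T3→T4→T6→T8 = 1+6+8+3 = 18 ⇒ 18 hours.
T8 is on the critical path; changing it to 7 makes that path 22 hours.
That remains the longest chain; total 22 hours.
Change in finish: 22 − 18 = +4 hours.

4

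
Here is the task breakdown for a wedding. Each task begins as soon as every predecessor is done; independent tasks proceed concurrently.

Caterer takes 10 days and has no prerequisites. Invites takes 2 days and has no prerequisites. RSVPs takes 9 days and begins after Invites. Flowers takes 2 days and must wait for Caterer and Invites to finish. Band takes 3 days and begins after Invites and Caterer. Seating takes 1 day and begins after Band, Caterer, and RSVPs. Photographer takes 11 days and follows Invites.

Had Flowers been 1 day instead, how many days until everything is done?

14

Critical path before the change: Caterer→Band→Seating = 10+3+1 = 14 giving 14 days.
The longest path through Flowers is only 12 days, so Flowers has float 2.
No other chain overtakes it, so the finish is 14 days.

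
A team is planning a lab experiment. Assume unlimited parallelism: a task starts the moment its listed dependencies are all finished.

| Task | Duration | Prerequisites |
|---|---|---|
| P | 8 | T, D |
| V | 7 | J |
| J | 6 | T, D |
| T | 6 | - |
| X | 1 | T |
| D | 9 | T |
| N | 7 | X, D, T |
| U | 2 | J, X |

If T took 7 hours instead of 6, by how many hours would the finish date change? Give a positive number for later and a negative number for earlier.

1

Baseline: T→D→J→V = 6+9+6+7 = 28 → 28 hours.
T lies on that path, so at 7 hours the path becomes 29 hours.
The critical path is still T→D→J→V; finish is now 29 hours.
Change in finish: 29 − 28 = +1 hours.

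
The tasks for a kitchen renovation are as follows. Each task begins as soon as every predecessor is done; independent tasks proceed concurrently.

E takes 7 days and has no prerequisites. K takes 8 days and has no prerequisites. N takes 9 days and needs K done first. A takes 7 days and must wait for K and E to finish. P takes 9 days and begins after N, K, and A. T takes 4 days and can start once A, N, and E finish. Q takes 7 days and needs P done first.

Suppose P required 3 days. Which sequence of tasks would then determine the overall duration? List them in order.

K, N, P, Q

The binding path is K→N→P→Q = 8+9+9+7 = 33; finish at 33 days.
P lies on that path, so at 3 days the path becomes 27 days.
That remains the longest chain; total 27 days.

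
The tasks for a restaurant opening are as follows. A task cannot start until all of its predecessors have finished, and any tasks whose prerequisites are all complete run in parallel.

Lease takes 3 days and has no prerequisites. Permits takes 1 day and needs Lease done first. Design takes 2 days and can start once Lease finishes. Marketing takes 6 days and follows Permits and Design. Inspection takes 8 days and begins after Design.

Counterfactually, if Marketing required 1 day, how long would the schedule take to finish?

Actual critical path: Lease→Design→Inspection = 3+2+8 = 13 ⇒ 13 days.
Marketing is off the critical path — its longest chain is 11 days, giving 2 of slack.
No other chain overtakes it, so the finish is 13 days.

13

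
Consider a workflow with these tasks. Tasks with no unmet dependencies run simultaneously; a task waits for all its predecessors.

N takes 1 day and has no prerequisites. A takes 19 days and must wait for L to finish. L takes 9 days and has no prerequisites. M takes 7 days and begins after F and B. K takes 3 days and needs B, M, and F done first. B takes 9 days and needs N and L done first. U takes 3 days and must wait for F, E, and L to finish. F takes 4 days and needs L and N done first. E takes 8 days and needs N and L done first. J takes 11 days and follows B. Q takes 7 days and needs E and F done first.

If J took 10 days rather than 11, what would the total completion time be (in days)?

28

Critical path before the change: L→B→J = 9+9+11 = 29 giving 29 days.
J lies on that path, so at 10 days the path becomes 28 days.
Now L→A = 9+19 = 28 is longest, so the finish becomes 28 days.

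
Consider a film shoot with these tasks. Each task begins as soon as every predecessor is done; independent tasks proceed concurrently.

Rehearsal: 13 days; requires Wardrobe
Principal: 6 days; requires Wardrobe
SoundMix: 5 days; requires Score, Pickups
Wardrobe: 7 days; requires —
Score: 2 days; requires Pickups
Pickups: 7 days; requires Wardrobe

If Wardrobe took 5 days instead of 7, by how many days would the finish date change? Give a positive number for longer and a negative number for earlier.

As given, the longest chain is Wardrobe→Pickups→Score→SoundMix = 7+7+2+5 = 21, so the finish is 21 days.
Since Wardrobe is critical, the -2 change carries straight to that chain (now 19 days).
That remains the longest chain; total 19 days.
Change in finish: 19 − 21 = -2 days.

-2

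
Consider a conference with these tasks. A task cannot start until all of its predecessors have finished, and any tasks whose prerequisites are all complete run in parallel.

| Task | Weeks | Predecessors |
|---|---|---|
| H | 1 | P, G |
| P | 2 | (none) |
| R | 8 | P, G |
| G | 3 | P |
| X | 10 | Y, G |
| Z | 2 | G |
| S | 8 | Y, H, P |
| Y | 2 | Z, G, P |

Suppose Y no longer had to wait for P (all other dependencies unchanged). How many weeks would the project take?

19

With the dependency in place, P→G→Z→Y→X = 2+3+2+2+10 = 19 sets the finish at 19 weeks.
Dropping P→Y doesn't change Y's earliest start (7); another predecessor still binds.
The longest chain is now P→G→Z→Y→X = 2+3+2+2+10 = 19, so the project takes 19 weeks.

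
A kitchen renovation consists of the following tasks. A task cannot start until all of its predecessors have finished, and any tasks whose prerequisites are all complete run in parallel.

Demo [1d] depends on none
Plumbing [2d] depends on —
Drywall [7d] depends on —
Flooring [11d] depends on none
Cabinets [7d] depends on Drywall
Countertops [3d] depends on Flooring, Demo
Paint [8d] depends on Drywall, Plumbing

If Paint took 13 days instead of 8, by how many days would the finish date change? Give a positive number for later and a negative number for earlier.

Critical path before the change: Drywall→Paint = 7+8 = 15 giving 15 days.
Paint is on the critical path; changing it to 13 makes that path 20 days.
No other chain overtakes it, so the finish is 20 days.
Change in finish: 20 − 15 = +5 days.

5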